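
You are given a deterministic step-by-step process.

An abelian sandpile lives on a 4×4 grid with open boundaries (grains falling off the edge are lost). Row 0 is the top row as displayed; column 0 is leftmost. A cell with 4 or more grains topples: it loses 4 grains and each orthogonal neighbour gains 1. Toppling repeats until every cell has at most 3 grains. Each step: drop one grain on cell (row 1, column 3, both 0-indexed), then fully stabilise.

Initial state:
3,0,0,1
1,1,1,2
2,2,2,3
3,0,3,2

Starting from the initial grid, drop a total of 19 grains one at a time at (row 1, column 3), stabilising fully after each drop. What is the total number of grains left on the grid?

32

[0] 3,0,0,1
1,1,1,2
2,2,2,3
3,0,3,2
[1] 3,0,0,1
1,1,1,3
2,2,2,3
3,0,3,2
[2] 3,0,0,2
1,1,2,1
2,2,3,0
3,0,3,3
[3] 3,0,0,2
1,1,2,2
2,2,3,0
3,0,3,3
[4] 3,0,0,2
1,1,2,3
2,2,3,0
3,0,3,3
[5] 3,0,0,3
1,1,3,0
2,2,3,1
3,0,3,3
[6] 3,0,0,3
1,1,3,1
2,2,3,1
3,0,3,3
[7] 3,0,0,3
1,1,3,2
2,2,3,1
3,0,3,3
[8] 3,0,0,3
1,1,3,3
2,2,3,1
3,0,3,3
[9] 3,0,2,0
1,2,1,3
2,3,2,0
3,1,1,1
[10] 3,0,2,1
1,2,2,0
2,3,2,1
3,1,1,1
[11] 3,0,2,1
1,2,2,1
2,3,2,1
3,1,1,1
[12] 3,0,2,1
1,2,2,2
2,3,2,1
3,1,1,1
[13] 3,0,2,1
1,2,2,3
2,3,2,1
3,1,1,1
[14] 3,0,2,2
1,2,3,0
2,3,2,2
3,1,1,1
[15] 3,0,2,2
1,2,3,1
2,3,2,2
3,1,1,1
[16] 3,0,2,2
1,2,3,2
2,3,2,2
3,1,1,1
[17] 3,0,2,2
1,2,3,3
2,3,2,2
3,1,1,1
[18] 3,0,3,3
1,3,0,1
2,3,3,3
3,1,1,1
[19] 3,0,3,3
1,3,0,2
2,3,3,3
3,1,1,1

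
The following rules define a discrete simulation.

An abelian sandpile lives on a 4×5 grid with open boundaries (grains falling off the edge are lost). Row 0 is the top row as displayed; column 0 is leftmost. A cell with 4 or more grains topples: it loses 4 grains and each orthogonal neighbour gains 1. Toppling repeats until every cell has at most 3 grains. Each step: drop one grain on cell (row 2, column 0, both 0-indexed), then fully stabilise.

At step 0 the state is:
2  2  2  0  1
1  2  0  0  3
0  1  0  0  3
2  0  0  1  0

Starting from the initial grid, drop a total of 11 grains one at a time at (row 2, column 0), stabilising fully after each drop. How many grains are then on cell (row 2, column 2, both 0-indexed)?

1

[0] 2  2  2  0  1
1  2  0  0  3
0  1  0  0  3
2  0  0  1  0
[1] 2  2  2  0  1
1  2  0  0  3
1  1  0  0  3
2  0  0  1  0
[2] 2  2  2  0  1
1  2  0  0  3
2  1  0  0  3
2  0  0  1  0
[3] 2  2  2  0  1
1  2  0  0  3
3  1  0  0  3
2  0  0  1  0
[4] 2  2  2  0  1
2  2  0  0  3
0  2  0  0  3
3  0  0  1  0
[5] 2  2  2  0  1
2  2  0  0  3
1  2  0  0  3
3  0  0  1  0
[6] 2  2  2  0  1
2  2  0  0  3
2  2  0  0  3
3  0  0  1  0
[7] 2  2  2  0  1
2  2  0  0  3
3  2  0  0  3
3  0  0  1  0
[8] 2  2  2  0  1
3  2  0  0  3
1  3  0  0  3
0  1  0  1  0
[9] 2  2  2  0  1
3  2  0  0  3
2  3  0  0  3
0  1  0  1  0
[10] 2  2  2  0  1
3  2  0  0  3
3  3  0  0  3
0  1  0  1  0
[11] 3  3  2  0  1
1  0  1  0  3
2  1  1  0  3
1  2  0  1  0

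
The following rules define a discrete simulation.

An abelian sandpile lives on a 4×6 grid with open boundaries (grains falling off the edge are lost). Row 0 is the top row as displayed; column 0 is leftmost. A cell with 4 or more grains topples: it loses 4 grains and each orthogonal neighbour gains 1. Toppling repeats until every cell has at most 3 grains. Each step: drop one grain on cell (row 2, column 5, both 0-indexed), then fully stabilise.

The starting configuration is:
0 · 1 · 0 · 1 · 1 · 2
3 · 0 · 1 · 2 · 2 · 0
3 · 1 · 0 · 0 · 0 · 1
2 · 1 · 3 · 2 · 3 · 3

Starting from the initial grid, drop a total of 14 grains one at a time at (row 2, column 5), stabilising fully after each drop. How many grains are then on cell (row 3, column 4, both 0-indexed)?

k=0  0 · 1 · 0 · 1 · 1 · 2
3 · 0 · 1 · 2 · 2 · 0
3 · 1 · 0 · 0 · 0 · 1
2 · 1 · 3 · 2 · 3 · 3
k=1  0 · 1 · 0 · 1 · 1 · 2
3 · 0 · 1 · 2 · 2 · 0
3 · 1 · 0 · 0 · 0 · 2
2 · 1 · 3 · 2 · 3 · 3
k=2  0 · 1 · 0 · 1 · 1 · 2
3 · 0 · 1 · 2 · 2 · 0
3 · 1 · 0 · 0 · 0 · 3
2 · 1 · 3 · 2 · 3 · 3
k=3  0 · 1 · 0 · 1 · 1 · 2
3 · 0 · 1 · 2 · 2 · 1
3 · 1 · 0 · 0 · 2 · 1
2 · 1 · 3 · 3 · 0 · 1
k=4  0 · 1 · 0 · 1 · 1 · 2
3 · 0 · 1 · 2 · 2 · 1
3 · 1 · 0 · 0 · 2 · 2
2 · 1 · 3 · 3 · 0 · 1
k=5  0 · 1 · 0 · 1 · 1 · 2
3 · 0 · 1 · 2 · 2 · 1
3 · 1 · 0 · 0 · 2 · 3
2 · 1 · 3 · 3 · 0 · 1
k=6  0 · 1 · 0 · 1 · 1 · 2
3 · 0 · 1 · 2 · 2 · 2
3 · 1 · 0 · 0 · 3 · 0
2 · 1 · 3 · 3 · 0 · 2
k=7  0 · 1 · 0 · 1 · 1 · 2
3 · 0 · 1 · 2 · 2 · 2
3 · 1 · 0 · 0 · 3 · 1
2 · 1 · 3 · 3 · 0 · 2
k=8  0 · 1 · 0 · 1 · 1 · 2
3 · 0 · 1 · 2 · 2 · 2
3 · 1 · 0 · 0 · 3 · 2
2 · 1 · 3 · 3 · 0 · 2
k=9  0 · 1 · 0 · 1 · 1 · 2
3 · 0 · 1 · 2 · 2 · 2
3 · 1 · 0 · 0 · 3 · 3
2 · 1 · 3 · 3 · 0 · 2
k=10  0 · 1 · 0 · 1 · 1 · 2
3 · 0 · 1 · 2 · 3 · 3
3 · 1 · 0 · 1 · 0 · 1
2 · 1 · 3 · 3 · 1 · 3
k=11  0 · 1 · 0 · 1 · 1 · 2
3 · 0 · 1 · 2 · 3 · 3
3 · 1 · 0 · 1 · 0 · 2
2 · 1 · 3 · 3 · 1 · 3
k=12  0 · 1 · 0 · 1 · 1 · 2
3 · 0 · 1 · 2 · 3 · 3
3 · 1 · 0 · 1 · 0 · 3
2 · 1 · 3 · 3 · 1 · 3
k=13  0 · 1 · 0 · 1 · 2 · 3
3 · 0 · 1 · 3 · 0 · 1
3 · 1 · 0 · 1 · 2 · 2
2 · 1 · 3 · 3 · 2 · 0
k=14  0 · 1 · 0 · 1 · 2 · 3
3 · 0 · 1 · 3 · 0 · 1
3 · 1 · 0 · 1 · 2 · 3
2 · 1 · 3 · 3 · 2 · 0

2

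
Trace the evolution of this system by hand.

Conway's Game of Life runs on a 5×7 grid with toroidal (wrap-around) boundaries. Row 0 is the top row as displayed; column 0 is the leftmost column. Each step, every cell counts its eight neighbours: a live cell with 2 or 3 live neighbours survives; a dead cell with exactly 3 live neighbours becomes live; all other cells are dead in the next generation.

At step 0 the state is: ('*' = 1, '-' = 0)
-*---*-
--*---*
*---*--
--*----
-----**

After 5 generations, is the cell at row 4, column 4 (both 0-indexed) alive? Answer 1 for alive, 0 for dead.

gen 0: -*---*-
--*---*
*---*--
--*----
-----**
gen 1: *----*-
**---**
-*-*---
-----**
-----**
gen 2: -*--*--
-**-**-
-**-*--
*---***
*---*--
gen 3: ***-*--
*---**-
--*----
*---*-*
**-**--
gen 4: --*----
*-*-***
**-**--
*-*-***
----*--
gen 5: -*--*-*
*-*-***
-------
*-*---*
-*--*-*

1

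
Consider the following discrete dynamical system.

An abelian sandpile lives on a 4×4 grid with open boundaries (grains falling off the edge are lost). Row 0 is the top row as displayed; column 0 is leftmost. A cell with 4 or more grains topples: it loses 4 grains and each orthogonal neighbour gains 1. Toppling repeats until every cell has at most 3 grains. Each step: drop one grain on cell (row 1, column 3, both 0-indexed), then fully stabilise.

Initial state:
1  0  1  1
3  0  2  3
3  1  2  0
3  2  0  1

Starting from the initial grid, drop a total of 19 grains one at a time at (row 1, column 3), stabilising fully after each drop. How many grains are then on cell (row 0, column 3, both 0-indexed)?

k=0  1  0  1  1
3  0  2  3
3  1  2  0
3  2  0  1
k=1  1  0  1  2
3  0  3  0
3  1  2  1
3  2  0  1
k=2  1  0  1  2
3  0  3  1
3  1  2  1
3  2  0  1
k=3  1  0  1  2
3  0  3  2
3  1  2  1
3  2  0  1
k=4  1  0  1  2
3  0  3  3
3  1  2  1
3  2  0  1
k=5  1  0  2  3
3  1  0  1
3  1  3  2
3  2  0  1
k=6  1  0  2  3
3  1  0  2
3  1  3  2
3  2  0  1
k=7  1  0  2  3
3  1  0  3
3  1  3  2
3  2  0  1
k=8  1  0  3  0
3  1  1  1
3  1  3  3
3  2  0  1
k=9  1  0  3  0
3  1  1  2
3  1  3  3
3  2  0  1
k=10  1  0  3  0
3  1  1  3
3  1  3  3
3  2  0  1
k=11  1  0  3  1
3  1  3  1
3  2  0  1
3  2  1  2
k=12  1  0  3  1
3  1  3  2
3  2  0  1
3  2  1  2
k=13  1  0  3  1
3  1  3  3
3  2  0  1
3  2  1  2
k=14  1  1  0  3
3  2  1  1
3  2  1  2
3  2  1  2
k=15  1  1  0  3
3  2  1  2
3  2  1  2
3  2  1  2
k=16  1  1  0  3
3  2  1  3
3  2  1  2
3  2  1  2
k=17  1  1  1  0
3  2  2  1
3  2  1  3
3  2  1  2
k=18  1  1  1  0
3  2  2  2
3  2  1  3
3  2  1  2
k=19  1  1  1  0
3  2  2  3
3  2  1  3
3  2  1  2

0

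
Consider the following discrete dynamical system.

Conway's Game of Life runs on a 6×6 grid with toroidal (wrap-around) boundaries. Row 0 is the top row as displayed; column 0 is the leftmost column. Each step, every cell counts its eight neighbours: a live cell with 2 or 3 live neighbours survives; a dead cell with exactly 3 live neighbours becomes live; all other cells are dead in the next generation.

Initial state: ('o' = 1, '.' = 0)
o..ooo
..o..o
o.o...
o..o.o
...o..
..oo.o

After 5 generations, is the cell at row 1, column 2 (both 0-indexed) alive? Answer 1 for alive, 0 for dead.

step 0: o..ooo
..o..o
o.o...
o..o.o
...o..
..oo.o
step 1: oo....
..o...
o.ooo.
oooooo
o..o.o
o.o..o
step 2: o.o..o
o.o..o
o.....
......
......
..o.o.
step 3: o.o.o.
......
oo...o
......
......
.o.o.o
step 4: oooooo
......
o.....
o.....
......
oooooo
step 5: ......
..ooo.
......
......
..ooo.
......

1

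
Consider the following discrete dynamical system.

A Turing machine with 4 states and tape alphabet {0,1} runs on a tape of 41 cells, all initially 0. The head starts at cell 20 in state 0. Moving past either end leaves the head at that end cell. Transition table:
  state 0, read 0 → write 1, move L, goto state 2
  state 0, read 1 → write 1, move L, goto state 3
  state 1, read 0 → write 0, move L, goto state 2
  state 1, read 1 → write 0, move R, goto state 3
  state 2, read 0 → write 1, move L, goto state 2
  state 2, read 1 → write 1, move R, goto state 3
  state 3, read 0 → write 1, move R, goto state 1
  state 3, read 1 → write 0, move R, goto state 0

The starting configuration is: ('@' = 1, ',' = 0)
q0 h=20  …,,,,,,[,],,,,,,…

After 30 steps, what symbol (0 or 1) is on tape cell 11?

k=0  q0 h=20  …,,,,,,[,],,,,,,…
k=1  q2 h=19  …,,,,,,[,]@,,,,,…
k=2  q2 h=18  …,,,,,,[,]@@,,,,…
k=3  q2 h=17  …,,,,,,[,]@@@,,,…
k=4  q2 h=16  …,,,,,,[,]@@@@,,…
k=5  q2 h=15  …,,,,,,[,]@@@@@,…
k=6  q2 h=14  …,,,,,,[,]@@@@@@…
k=7  q2 h=13  …,,,,,,[,]@@@@@@…
k=8  q2 h=12  …,,,,,,[,]@@@@@@…
k=9  q2 h=11  …,,,,,,[,]@@@@@@…
k=10  q2 h=10  …,,,,,,[,]@@@@@@…
k=11  q2 h= 9  …,,,,,,[,]@@@@@@…
k=12  q2 h= 8  …,,,,,,[,]@@@@@@…
k=13  q2 h= 7  …,,,,,,[,]@@@@@@…
k=14  q2 h= 6  |,,,,,,[,]@@@@@@…
k=15  q2 h= 5  |,,,,,[,]@@@@@@…
k=16  q2 h= 4  |,,,,[,]@@@@@@…
k=17  q2 h= 3  |,,,[,]@@@@@@…
k=18  q2 h= 2  |,,[,]@@@@@@…
k=19  q2 h= 1  |,[,]@@@@@@…
k=20  q2 h= 0  |[,]@@@@@@…
k=21  q2 h= 0  |[@]@@@@@@…
k=22  q3 h= 1  |@[@]@@@@@@…
k=23  q0 h= 2  |@,[@]@@@@@@…
k=24  q3 h= 1  |@[,]@@@@@@…
k=25  q1 h= 2  |@@[@]@@@@@@…
k=26  q3 h= 3  |@@,[@]@@@@@@…
k=27  q0 h= 4  |@@,,[@]@@@@@@…
k=28  q3 h= 3  |@@,[,]@@@@@@…
k=29  q1 h= 4  |@@,@[@]@@@@@@…
k=30  q3 h= 5  |@@,@,[@]@@@@@@…

1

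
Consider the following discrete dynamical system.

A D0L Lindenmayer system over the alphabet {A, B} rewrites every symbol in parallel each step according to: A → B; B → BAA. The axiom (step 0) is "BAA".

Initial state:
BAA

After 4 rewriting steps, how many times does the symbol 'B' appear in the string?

gen 0: BAA
gen 1: BAABB
gen 2: BAABBBAABAA
gen 3: BAABBBAABAABAABBBAABB
gen 4: BAABBBAABAABAABBBAABBBAABBBAABAABAABBBAABAA

21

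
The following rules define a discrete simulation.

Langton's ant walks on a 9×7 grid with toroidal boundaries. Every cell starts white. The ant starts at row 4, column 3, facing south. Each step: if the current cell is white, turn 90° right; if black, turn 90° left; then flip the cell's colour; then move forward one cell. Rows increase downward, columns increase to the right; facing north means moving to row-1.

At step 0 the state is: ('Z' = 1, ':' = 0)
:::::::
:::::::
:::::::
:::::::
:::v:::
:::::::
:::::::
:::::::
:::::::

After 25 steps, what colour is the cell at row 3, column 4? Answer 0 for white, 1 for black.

1

t=0: :::::::
:::::::
:::::::
:::::::
:::v:::
:::::::
:::::::
:::::::
:::::::
t=1: :::::::
:::::::
:::::::
:::::::
::<Z:::
:::::::
:::::::
:::::::
:::::::
t=2: :::::::
:::::::
:::::::
::^::::
::ZZ:::
:::::::
:::::::
:::::::
:::::::
t=3: :::::::
:::::::
:::::::
::Z>:::
::ZZ:::
:::::::
:::::::
:::::::
:::::::
t=4: :::::::
:::::::
:::::::
::ZZ:::
::Zv:::
:::::::
:::::::
:::::::
:::::::
t=5: :::::::
:::::::
:::::::
::ZZ:::
::Z:>::
:::::::
:::::::
:::::::
:::::::
t=6: :::::::
:::::::
:::::::
::ZZ:::
::Z:Z::
::::v::
:::::::
:::::::
:::::::
t=7: :::::::
:::::::
:::::::
::ZZ:::
::Z:Z::
:::<Z::
:::::::
:::::::
:::::::
t=8: :::::::
:::::::
:::::::
::ZZ:::
::Z^Z::
:::ZZ::
:::::::
:::::::
:::::::
t=9: :::::::
:::::::
:::::::
::ZZ:::
::ZZ>::
:::ZZ::
:::::::
:::::::
:::::::
t=10: :::::::
:::::::
:::::::
::ZZ^::
::ZZ:::
:::ZZ::
:::::::
:::::::
:::::::
t=11: :::::::
:::::::
:::::::
::ZZZ>:
::ZZ:::
:::ZZ::
:::::::
:::::::
:::::::
t=12: :::::::
:::::::
:::::::
::ZZZZ:
::ZZ:v:
:::ZZ::
:::::::
:::::::
:::::::
t=13: :::::::
:::::::
:::::::
::ZZZZ:
::ZZ<Z:
:::ZZ::
:::::::
:::::::
:::::::
t=14: :::::::
:::::::
:::::::
::ZZ^Z:
::ZZZZ:
:::ZZ::
:::::::
:::::::
:::::::
t=15: :::::::
:::::::
:::::::
::Z<:Z:
::ZZZZ:
:::ZZ::
:::::::
:::::::
:::::::
t=16: :::::::
:::::::
:::::::
::Z::Z:
::ZvZZ:
:::ZZ::
:::::::
:::::::
:::::::
t=17: :::::::
:::::::
:::::::
::Z::Z:
::Z:>Z:
:::ZZ::
:::::::
:::::::
:::::::
t=18: :::::::
:::::::
:::::::
::Z:^Z:
::Z::Z:
:::ZZ::
:::::::
:::::::
:::::::
t=19: :::::::
:::::::
:::::::
::Z:Z>:
::Z::Z:
:::ZZ::
:::::::
:::::::
:::::::
t=20: :::::::
:::::::
:::::^:
::Z:Z::
::Z::Z:
:::ZZ::
:::::::
:::::::
:::::::
t=21: :::::::
:::::::
:::::Z>
::Z:Z::
::Z::Z:
:::ZZ::
:::::::
:::::::
:::::::
t=22: :::::::
:::::::
:::::ZZ
::Z:Z:v
::Z::Z:
:::ZZ::
:::::::
:::::::
:::::::
t=23: :::::::
:::::::
:::::ZZ
::Z:Z<Z
::Z::Z:
:::ZZ::
:::::::
:::::::
:::::::
t=24: :::::::
:::::::
:::::^Z
::Z:ZZZ
::Z::Z:
:::ZZ::
:::::::
:::::::
:::::::
t=25: :::::::
:::::::
::::<:Z
::Z:ZZZ
::Z::Z:
:::ZZ::
:::::::
:::::::
:::::::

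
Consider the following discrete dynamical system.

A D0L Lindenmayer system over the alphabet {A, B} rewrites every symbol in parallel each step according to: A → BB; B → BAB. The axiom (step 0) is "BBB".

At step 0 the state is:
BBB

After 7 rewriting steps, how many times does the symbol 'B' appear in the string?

2688

0) BBB
1) BABBABBAB
2) BABBBBABBABBBBABBABBBBAB
3) BABBBBABBABBABBABBBBABBABBBBABBABBABBABBBBABBABBBBABBABBABBABBBBAB
4) BABBBBABBABBABBABBBBABBABBBBABBABBBBABBABBBBABBABBABBABBBB…BBBBABBABBABBABBBBABBABBBBABBABBBBABBABBBBABBABBABBABBBBAB  (len 180)
5) BABBBBABBABBABBABBBBABBABBBBABBABBBBABBABBBBABBABBABBABBBB…BBBBABBABBABBABBBBABBABBBBABBABBBBABBABBBBABBABBABBABBBBAB  (len 492)
6) BABBBBABBABBABBABBBBABBABBBBABBABBBBABBABBBBABBABBABBABBBB…BBBBABBABBABBABBBBABBABBBBABBABBBBABBABBBBABBABBABBABBBBAB  (len 1344)
7) BABBBBABBABBABBABBBBABBABBBBABBABBBBABBABBBBABBABBABBABBBB…BBBBABBABBABBABBBBABBABBBBABBABBBBABBABBBBABBABBABBABBBBAB  (len 3672)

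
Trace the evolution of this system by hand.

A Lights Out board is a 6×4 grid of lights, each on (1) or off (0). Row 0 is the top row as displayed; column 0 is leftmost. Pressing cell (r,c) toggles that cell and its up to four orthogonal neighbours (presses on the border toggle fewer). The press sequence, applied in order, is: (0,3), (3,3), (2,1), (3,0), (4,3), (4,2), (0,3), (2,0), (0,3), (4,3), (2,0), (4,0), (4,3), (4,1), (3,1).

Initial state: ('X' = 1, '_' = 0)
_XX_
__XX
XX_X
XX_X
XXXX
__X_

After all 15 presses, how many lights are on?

14

[0] _XX_
__XX
XX_X
XX_X
XXXX
__X_
[1] _X_X
__X_
XX_X
XX_X
XXXX
__X_
[2] _X_X
__X_
XX__
XXX_
XXX_
__X_
[3] _X_X
_XX_
__X_
X_X_
XXX_
__X_
[4] _X_X
_XX_
X_X_
_XX_
_XX_
__X_
[5] _X_X
_XX_
X_X_
_XXX
_X_X
__XX
[6] _X_X
_XX_
X_X_
_X_X
__X_
___X
[7] _XX_
_XXX
X_X_
_X_X
__X_
___X
[8] _XX_
XXXX
_XX_
XX_X
__X_
___X
[9] _X_X
XXX_
_XX_
XX_X
__X_
___X
[10] _X_X
XXX_
_XX_
XX__
___X
____
[11] _X_X
_XX_
X_X_
_X__
___X
____
[12] _X_X
_XX_
X_X_
XX__
XX_X
X___
[13] _X_X
_XX_
X_X_
XX_X
XXX_
X__X
[14] _X_X
_XX_
X_X_
X__X
____
XX_X
[15] _X_X
_XX_
XXX_
_XXX
_X__
XX_X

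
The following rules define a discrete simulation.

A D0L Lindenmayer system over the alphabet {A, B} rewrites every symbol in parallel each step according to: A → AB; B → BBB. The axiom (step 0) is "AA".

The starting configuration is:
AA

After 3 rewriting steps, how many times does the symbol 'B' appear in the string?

26

0) AA
1) ABAB
2) ABBBBABBBB
3) ABBBBBBBBBBBBBABBBBBBBBBBBBB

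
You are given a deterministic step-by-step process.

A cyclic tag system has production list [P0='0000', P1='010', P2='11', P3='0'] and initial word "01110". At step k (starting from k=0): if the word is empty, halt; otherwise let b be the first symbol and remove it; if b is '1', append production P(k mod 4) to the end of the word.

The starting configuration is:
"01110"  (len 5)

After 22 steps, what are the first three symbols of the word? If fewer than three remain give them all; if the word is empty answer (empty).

k=0  "01110"  (len 5)
k=1  "1110"  (len 4)
k=2  "110010"  (len 6)
k=3  "1001011"  (len 7)
k=4  "0010110"  (len 7)
k=5  "010110"  (len 6)
k=6  "10110"  (len 5)
k=7  "011011"  (len 6)
k=8  "11011"  (len 5)
k=9  "10110000"  (len 8)
k=10  "0110000010"  (len 10)
k=11  "110000010"  (len 9)
k=12  "100000100"  (len 9)
k=13  "000001000000"  (len 12)
k=14  "00001000000"  (len 11)
k=15  "0001000000"  (len 10)
k=16  "001000000"  (len 9)
k=17  "01000000"  (len 8)
k=18  "1000000"  (len 7)
k=19  "00000011"  (len 8)
k=20  "0000011"  (len 7)
k=21  "000011"  (len 6)
k=22  "00011"  (len 5)

000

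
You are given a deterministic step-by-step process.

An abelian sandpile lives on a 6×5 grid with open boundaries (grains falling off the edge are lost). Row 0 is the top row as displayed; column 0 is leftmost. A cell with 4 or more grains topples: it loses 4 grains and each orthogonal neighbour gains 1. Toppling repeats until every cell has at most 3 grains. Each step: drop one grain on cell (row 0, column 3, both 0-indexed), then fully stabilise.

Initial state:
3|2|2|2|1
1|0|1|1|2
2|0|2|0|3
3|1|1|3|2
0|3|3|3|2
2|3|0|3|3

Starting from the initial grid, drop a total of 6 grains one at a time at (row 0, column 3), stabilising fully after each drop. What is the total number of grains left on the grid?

gen 0: 3|2|2|2|1
1|0|1|1|2
2|0|2|0|3
3|1|1|3|2
0|3|3|3|2
2|3|0|3|3
gen 1: 3|2|2|3|1
1|0|1|1|2
2|0|2|0|3
3|1|1|3|2
0|3|3|3|2
2|3|0|3|3
gen 2: 3|2|3|0|2
1|0|1|2|2
2|0|2|0|3
3|1|1|3|2
0|3|3|3|2
2|3|0|3|3
gen 3: 3|2|3|1|2
1|0|1|2|2
2|0|2|0|3
3|1|1|3|2
0|3|3|3|2
2|3|0|3|3
gen 4: 3|2|3|2|2
1|0|1|2|2
2|0|2|0|3
3|1|1|3|2
0|3|3|3|2
2|3|0|3|3
gen 5: 3|2|3|3|2
1|0|1|2|2
2|0|2|0|3
3|1|1|3|2
0|3|3|3|2
2|3|0|3|3
gen 6: 3|3|0|1|3
1|0|2|3|2
2|0|2|0|3
3|1|1|3|2
0|3|3|3|2
2|3|0|3|3

57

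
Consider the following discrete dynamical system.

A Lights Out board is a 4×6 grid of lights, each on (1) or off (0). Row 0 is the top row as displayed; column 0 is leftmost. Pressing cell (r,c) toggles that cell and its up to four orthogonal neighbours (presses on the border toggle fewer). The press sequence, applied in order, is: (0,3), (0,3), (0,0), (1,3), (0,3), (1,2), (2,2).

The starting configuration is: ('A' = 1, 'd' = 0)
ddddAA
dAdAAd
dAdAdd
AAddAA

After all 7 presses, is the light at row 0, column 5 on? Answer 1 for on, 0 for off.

1

t=0: ddddAA
dAdAAd
dAdAdd
AAddAA
t=1: ddAAdA
dAddAd
dAdAdd
AAddAA
t=2: ddddAA
dAdAAd
dAdAdd
AAddAA
t=3: AAddAA
AAdAAd
dAdAdd
AAddAA
t=4: AAdAAA
AAAddd
dAdddd
AAddAA
t=5: AAAddA
AAAAdd
dAdddd
AAddAA
t=6: AAdddA
Addddd
dAAddd
AAddAA
t=7: AAdddA
AdAddd
dddAdd
AAAdAA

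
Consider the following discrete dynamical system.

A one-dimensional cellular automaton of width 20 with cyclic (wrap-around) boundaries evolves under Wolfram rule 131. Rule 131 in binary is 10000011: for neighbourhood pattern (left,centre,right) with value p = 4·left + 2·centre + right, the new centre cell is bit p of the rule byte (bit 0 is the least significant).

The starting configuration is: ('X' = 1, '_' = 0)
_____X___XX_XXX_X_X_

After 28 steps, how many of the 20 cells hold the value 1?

[0] _____X___XX_XXX_X_X_
[1] XXXXX__XX____X______
[2] _XXX__X___XXX__XXXXX
[3] __X__X__XX_X__X_XXX_
[4] XX__X__X_____X___X__
[5] ___X__X__XXXX__XX__X
[6] _XX__X__X_XX__X___X_
[7] X___X__X_____X__XX__
[8] __XX__X__XXXX__X___X
[9] _X___X__X_XX__X__XX_
[10] X__XX__X_____X__X___
[11] __X___X__XXXX__X__XX
[12] _X__XX__X_XX__X__X__
[13] X__X___X_____X__X__X
[14] __X__XX__XXXX__X__X_
[15] XX__X___X_XX__X__X__
[16] ___X__XX_____X__X__X
[17] _XX__X___XXXX__X__X_
[18] X___X__XX_XX__X__X__
[19] __XX__X______X__X__X
[20] _X___X__XXXXX__X__X_
[21] X__XX__X_XXX__X__X__
[22] __X___X___X__X__X__X
[23] _X__XX__XX__X__X__X_
[24] X__X___X___X__X__X__
[25] __X__XX__XX__X__X__X
[26] _X__X___X___X__X__X_
[27] X__X__XX__XX__X__X__
[28] __X__X___X___X__X__X

6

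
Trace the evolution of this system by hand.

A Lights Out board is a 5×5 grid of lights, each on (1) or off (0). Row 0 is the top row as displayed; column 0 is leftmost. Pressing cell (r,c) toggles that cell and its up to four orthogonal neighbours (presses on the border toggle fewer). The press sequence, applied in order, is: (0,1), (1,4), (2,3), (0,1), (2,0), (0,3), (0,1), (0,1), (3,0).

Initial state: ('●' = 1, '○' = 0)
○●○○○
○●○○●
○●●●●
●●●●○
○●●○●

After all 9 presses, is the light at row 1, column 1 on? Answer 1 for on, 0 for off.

t=0: ○●○○○
○●○○●
○●●●●
●●●●○
○●●○●
t=1: ●○●○○
○○○○●
○●●●●
●●●●○
○●●○●
t=2: ●○●○●
○○○●○
○●●●○
●●●●○
○●●○●
t=3: ●○●○●
○○○○○
○●○○●
●●●○○
○●●○●
t=4: ○●○○●
○●○○○
○●○○●
●●●○○
○●●○●
t=5: ○●○○●
●●○○○
●○○○●
○●●○○
○●●○●
t=6: ○●●●○
●●○●○
●○○○●
○●●○○
○●●○●
t=7: ●○○●○
●○○●○
●○○○●
○●●○○
○●●○●
t=8: ○●●●○
●●○●○
●○○○●
○●●○○
○●●○●
t=9: ○●●●○
●●○●○
○○○○●
●○●○○
●●●○●

1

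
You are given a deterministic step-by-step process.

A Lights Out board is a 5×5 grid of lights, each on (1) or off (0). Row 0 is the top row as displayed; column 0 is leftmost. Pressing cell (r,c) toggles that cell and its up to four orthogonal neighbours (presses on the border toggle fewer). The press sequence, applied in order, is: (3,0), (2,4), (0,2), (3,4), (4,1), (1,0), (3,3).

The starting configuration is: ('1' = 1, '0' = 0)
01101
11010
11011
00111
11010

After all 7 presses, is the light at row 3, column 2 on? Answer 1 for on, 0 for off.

gen 0: 01101
11010
11011
00111
11010
gen 1: 01101
11010
01011
11111
01010
gen 2: 01101
11011
01000
11110
01010
gen 3: 00011
11111
01000
11110
01010
gen 4: 00011
11111
01001
11101
01011
gen 5: 00011
11111
01001
10101
10111
gen 6: 10011
00111
11001
10101
10111
gen 7: 10011
00111
11011
10010
10101

0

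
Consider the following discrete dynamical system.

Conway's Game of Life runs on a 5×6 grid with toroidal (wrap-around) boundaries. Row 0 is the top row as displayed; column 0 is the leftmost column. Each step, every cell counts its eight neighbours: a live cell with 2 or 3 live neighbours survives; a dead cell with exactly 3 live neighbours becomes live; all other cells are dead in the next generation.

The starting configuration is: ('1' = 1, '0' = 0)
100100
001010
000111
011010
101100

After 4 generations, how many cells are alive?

t=0: 100100
001010
000111
011010
101100
t=1: 000011
001000
010001
110000
100011
t=2: 100110
100011
011000
010010
010010
t=3: 110100
101010
011110
110100
111010
t=4: 000010
100010
000010
000000
000010

5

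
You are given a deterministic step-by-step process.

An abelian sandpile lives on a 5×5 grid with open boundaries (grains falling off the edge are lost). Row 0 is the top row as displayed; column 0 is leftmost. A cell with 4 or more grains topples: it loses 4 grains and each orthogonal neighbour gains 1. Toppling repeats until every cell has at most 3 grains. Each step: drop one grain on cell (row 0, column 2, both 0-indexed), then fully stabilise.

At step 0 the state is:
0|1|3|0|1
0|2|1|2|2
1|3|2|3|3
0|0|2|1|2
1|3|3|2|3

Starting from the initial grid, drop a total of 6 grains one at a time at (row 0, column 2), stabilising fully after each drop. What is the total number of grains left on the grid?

45

t=0: 0|1|3|0|1
0|2|1|2|2
1|3|2|3|3
0|0|2|1|2
1|3|3|2|3
t=1: 0|2|0|1|1
0|2|2|2|2
1|3|2|3|3
0|0|2|1|2
1|3|3|2|3
t=2: 0|2|1|1|1
0|2|2|2|2
1|3|2|3|3
0|0|2|1|2
1|3|3|2|3
t=3: 0|2|2|1|1
0|2|2|2|2
1|3|2|3|3
0|0|2|1|2
1|3|3|2|3
t=4: 0|2|3|1|1
0|2|2|2|2
1|3|2|3|3
0|0|2|1|2
1|3|3|2|3
t=5: 0|3|0|2|1
0|2|3|2|2
1|3|2|3|3
0|0|2|1|2
1|3|3|2|3
t=6: 0|3|1|2|1
0|2|3|2|2
1|3|2|3|3
0|0|2|1|2
1|3|3|2|3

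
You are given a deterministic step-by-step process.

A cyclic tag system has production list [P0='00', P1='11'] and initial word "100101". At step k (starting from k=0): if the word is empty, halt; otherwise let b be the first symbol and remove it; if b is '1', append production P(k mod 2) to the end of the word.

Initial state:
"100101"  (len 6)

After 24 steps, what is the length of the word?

gen 0: "100101"  (len 6)
gen 1: "0010100"  (len 7)
gen 2: "010100"  (len 6)
gen 3: "10100"  (len 5)
gen 4: "010011"  (len 6)
gen 5: "10011"  (len 5)
gen 6: "001111"  (len 6)
gen 7: "01111"  (len 5)
gen 8: "1111"  (len 4)
gen 9: "11100"  (len 5)
gen 10: "110011"  (len 6)
gen 11: "1001100"  (len 7)
gen 12: "00110011"  (len 8)
gen 13: "0110011"  (len 7)
gen 14: "110011"  (len 6)
gen 15: "1001100"  (len 7)
gen 16: "00110011"  (len 8)
gen 17: "0110011"  (len 7)
gen 18: "110011"  (len 6)
gen 19: "1001100"  (len 7)
gen 20: "00110011"  (len 8)
gen 21: "0110011"  (len 7)
gen 22: "110011"  (len 6)
gen 23: "1001100"  (len 7)
gen 24: "00110011"  (len 8)

8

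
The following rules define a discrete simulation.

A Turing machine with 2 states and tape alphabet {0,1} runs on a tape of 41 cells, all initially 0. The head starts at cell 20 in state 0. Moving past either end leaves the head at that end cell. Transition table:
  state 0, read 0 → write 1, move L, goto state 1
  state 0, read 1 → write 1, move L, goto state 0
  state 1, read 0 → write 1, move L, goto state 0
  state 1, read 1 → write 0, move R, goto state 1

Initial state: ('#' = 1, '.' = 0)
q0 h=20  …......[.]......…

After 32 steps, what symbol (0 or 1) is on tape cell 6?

0

t=0: q0 h=20  …......[.]......…
t=1: q1 h=19  …......[.]#.....…
t=2: q0 h=18  …......[.]##....…
t=3: q1 h=17  …......[.]###...…
t=4: q0 h=16  …......[.]####..…
t=5: q1 h=15  …......[.]#####.…
t=6: q0 h=14  …......[.]######…
t=7: q1 h=13  …......[.]######…
t=8: q0 h=12  …......[.]######…
t=9: q1 h=11  …......[.]######…
t=10: q0 h=10  …......[.]######…
t=11: q1 h= 9  …......[.]######…
t=12: q0 h= 8  …......[.]######…
t=13: q1 h= 7  …......[.]######…
t=14: q0 h= 6  |......[.]######…
t=15: q1 h= 5  |.....[.]######…
t=16: q0 h= 4  |....[.]######…
t=17: q1 h= 3  |...[.]######…
t=18: q0 h= 2  |..[.]######…
t=19: q1 h= 1  |.[.]######…
t=20: q0 h= 0  |[.]######…
t=21: q1 h= 0  |[#]######…
t=22: q1 h= 1  |.[#]######…
t=23: q1 h= 2  |..[#]######…
t=24: q1 h= 3  |...[#]######…
t=25: q1 h= 4  |....[#]######…
t=26: q1 h= 5  |.....[#]######…
t=27: q1 h= 6  |......[#]######…
t=28: q1 h= 7  …......[#]######…
t=29: q1 h= 8  …......[#]######…
t=30: q1 h= 9  …......[#]######…
t=31: q1 h=10  …......[#]######…
t=32: q1 h=11  …......[#]######…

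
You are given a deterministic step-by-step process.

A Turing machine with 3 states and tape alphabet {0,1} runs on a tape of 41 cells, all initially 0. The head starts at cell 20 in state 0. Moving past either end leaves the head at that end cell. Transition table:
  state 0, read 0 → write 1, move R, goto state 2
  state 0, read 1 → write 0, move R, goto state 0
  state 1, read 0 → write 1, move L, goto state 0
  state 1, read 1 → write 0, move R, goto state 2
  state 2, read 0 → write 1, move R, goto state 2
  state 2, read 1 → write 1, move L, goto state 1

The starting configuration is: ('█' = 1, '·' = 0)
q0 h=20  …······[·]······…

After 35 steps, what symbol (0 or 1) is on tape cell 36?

k=0  q0 h=20  …······[·]······…
k=1  q2 h=21  …·····█[·]······…
k=2  q2 h=22  …····██[·]······…
k=3  q2 h=23  …···███[·]······…
k=4  q2 h=24  …··████[·]······…
k=5  q2 h=25  …·█████[·]······…
k=6  q2 h=26  …██████[·]······…
k=7  q2 h=27  …██████[·]······…
k=8  q2 h=28  …██████[·]······…
k=9  q2 h=29  …██████[·]······…
k=10  q2 h=30  …██████[·]······…
k=11  q2 h=31  …██████[·]······…
k=12  q2 h=32  …██████[·]······…
k=13  q2 h=33  …██████[·]······…
k=14  q2 h=34  …██████[·]······|
k=15  q2 h=35  …██████[·]·····|
k=16  q2 h=36  …██████[·]····|
k=17  q2 h=37  …██████[·]···|
k=18  q2 h=38  …██████[·]··|
k=19  q2 h=39  …██████[·]·|
k=20  q2 h=40  …██████[·]|
k=21  q2 h=40  …██████[█]|
k=22  q1 h=39  …██████[█]█|
k=23  q2 h=40  …█████·[█]|
k=24  q1 h=39  …██████[·]█|
k=25  q0 h=38  …██████[█]██|
k=26  q0 h=39  …█████·[█]█|
k=27  q0 h=40  …████··[█]|
k=28  q0 h=40  …████··[·]|
k=29  q2 h=40  …████··[█]|
k=30  q1 h=39  …█████·[·]█|
k=31  q0 h=38  …██████[·]██|
k=32  q2 h=39  …██████[█]█|
k=33  q1 h=38  …██████[█]██|
k=34  q2 h=39  …█████·[█]█|
k=35  q1 h=38  …██████[·]██|

1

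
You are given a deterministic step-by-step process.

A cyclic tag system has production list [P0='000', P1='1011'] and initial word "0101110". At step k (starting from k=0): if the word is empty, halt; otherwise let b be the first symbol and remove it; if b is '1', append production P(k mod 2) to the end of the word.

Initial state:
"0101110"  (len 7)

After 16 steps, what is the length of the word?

t=0: "0101110"  (len 7)
t=1: "101110"  (len 6)
t=2: "011101011"  (len 9)
t=3: "11101011"  (len 8)
t=4: "11010111011"  (len 11)
t=5: "1010111011000"  (len 13)
t=6: "0101110110001011"  (len 16)
t=7: "101110110001011"  (len 15)
t=8: "011101100010111011"  (len 18)
t=9: "11101100010111011"  (len 17)
t=10: "11011000101110111011"  (len 20)
t=11: "1011000101110111011000"  (len 22)
t=12: "0110001011101110110001011"  (len 25)
t=13: "110001011101110110001011"  (len 24)
t=14: "100010111011101100010111011"  (len 27)
t=15: "00010111011101100010111011000"  (len 29)
t=16: "0010111011101100010111011000"  (len 28)

28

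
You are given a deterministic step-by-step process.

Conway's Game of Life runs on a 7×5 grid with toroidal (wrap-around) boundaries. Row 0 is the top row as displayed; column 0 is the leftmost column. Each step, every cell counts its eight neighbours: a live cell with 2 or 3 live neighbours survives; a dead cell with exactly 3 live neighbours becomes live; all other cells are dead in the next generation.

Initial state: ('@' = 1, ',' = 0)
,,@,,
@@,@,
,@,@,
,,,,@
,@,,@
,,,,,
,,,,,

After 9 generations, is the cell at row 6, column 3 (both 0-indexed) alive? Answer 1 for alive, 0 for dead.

1

k=0  ,,@,,
@@,@,
,@,@,
,,,,@
,@,,@
,,,,,
,,,,,
k=1  ,@@,,
@@,@@
,@,@,
,,@@@
@,,,,
,,,,,
,,,,,
k=2  ,@@@@
,,,@@
,@,,,
@@@@@
,,,@@
,,,,,
,,,,,
k=3  @,@,@
,@,,@
,@,,,
,@,,,
,@,,,
,,,,,
,,@@,
k=4  @,@,@
,@@@@
,@@,,
@@@,,
,,,,,
,,@,,
,@@@@
k=5  ,,,,,
,,,,@
,,,,@
@,@,,
,,@,,
,@@,,
,,,,@
k=6  ,,,,,
,,,,,
@,,@@
,@,@,
,,@@,
,@@@,
,,,,,
k=7  ,,,,,
,,,,@
@,@@@
@@,,,
,,,,@
,@,@,
,,@,,
k=8  ,,,,,
@,,,@
,,@@,
,@@,,
,@@,@
,,@@,
,,@,,
k=9  ,,,,,
,,,@@
@,@@@
@,,,,
@,,,,
,,,,,
,,@@,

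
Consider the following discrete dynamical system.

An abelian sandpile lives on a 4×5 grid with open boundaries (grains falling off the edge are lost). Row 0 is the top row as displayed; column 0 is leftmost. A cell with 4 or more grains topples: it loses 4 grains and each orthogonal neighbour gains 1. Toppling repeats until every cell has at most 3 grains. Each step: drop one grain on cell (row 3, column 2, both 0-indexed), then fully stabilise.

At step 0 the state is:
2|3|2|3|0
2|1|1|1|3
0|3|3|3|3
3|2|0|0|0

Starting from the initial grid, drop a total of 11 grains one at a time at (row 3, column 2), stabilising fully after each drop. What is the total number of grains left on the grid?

[0] 2|3|2|3|0
2|1|1|1|3
0|3|3|3|3
3|2|0|0|0
[1] 2|3|2|3|0
2|1|1|1|3
0|3|3|3|3
3|2|1|0|0
[2] 2|3|2|3|0
2|1|1|1|3
0|3|3|3|3
3|2|2|0|0
[3] 2|3|2|3|0
2|1|1|1|3
0|3|3|3|3
3|2|3|0|0
[4] 2|3|2|3|1
2|2|2|3|0
2|1|2|1|1
0|1|2|2|1
[5] 2|3|2|3|1
2|2|2|3|0
2|1|2|1|1
0|1|3|2|1
[6] 2|3|2|3|1
2|2|2|3|0
2|1|3|1|1
0|2|0|3|1
[7] 2|3|2|3|1
2|2|2|3|0
2|1|3|1|1
0|2|1|3|1
[8] 2|3|2|3|1
2|2|2|3|0
2|1|3|1|1
0|2|2|3|1
[9] 2|3|2|3|1
2|2|2|3|0
2|1|3|1|1
0|2|3|3|1
[10] 2|3|2|3|1
2|2|3|3|0
2|2|0|3|1
0|3|2|0|2
[11] 2|3|2|3|1
2|2|3|3|0
2|2|0|3|1
0|3|3|0|2

37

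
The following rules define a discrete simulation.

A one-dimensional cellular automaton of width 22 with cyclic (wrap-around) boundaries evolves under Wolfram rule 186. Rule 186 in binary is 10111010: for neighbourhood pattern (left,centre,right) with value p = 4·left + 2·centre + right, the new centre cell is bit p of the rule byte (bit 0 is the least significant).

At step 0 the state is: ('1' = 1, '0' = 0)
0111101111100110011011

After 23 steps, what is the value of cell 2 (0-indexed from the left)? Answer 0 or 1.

t=0: 0111101111100110011011
t=1: 1111011111011101110110
t=2: 1110111110111011101101
t=3: 1101111101110111011011
t=4: 1011111011101110110111
t=5: 0111110111011101101111
t=6: 1111101110111011011110
t=7: 1111011101110110111101
t=8: 1110111011101101111011
t=9: 1101110111011011110111
t=10: 1011101110110111101111
t=11: 0111011101101111011111
t=12: 1110111011011110111110
t=13: 1101110110111101111101
t=14: 1011101101111011111011
t=15: 0111011011110111110111
t=16: 1110110111101111101110
t=17: 1101101111011111011101
t=18: 1011011110111110111011
t=19: 0110111101111101110111
t=20: 1101111011111011101110
t=21: 1011110111110111011101
t=22: 0111101111101110111011
t=23: 1111011111011101110110

1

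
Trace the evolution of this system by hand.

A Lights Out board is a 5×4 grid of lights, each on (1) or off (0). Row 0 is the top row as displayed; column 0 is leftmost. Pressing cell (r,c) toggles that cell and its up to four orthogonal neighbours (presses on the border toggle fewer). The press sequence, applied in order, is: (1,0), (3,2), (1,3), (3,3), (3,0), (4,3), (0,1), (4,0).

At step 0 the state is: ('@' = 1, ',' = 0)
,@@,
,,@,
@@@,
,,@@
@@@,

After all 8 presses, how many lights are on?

8

step 0: ,@@,
,,@,
@@@,
,,@@
@@@,
step 1: @@@,
@@@,
,@@,
,,@@
@@@,
step 2: @@@,
@@@,
,@,,
,@,,
@@,,
step 3: @@@@
@@,@
,@,@
,@,,
@@,,
step 4: @@@@
@@,@
,@,,
,@@@
@@,@
step 5: @@@@
@@,@
@@,,
@,@@
,@,@
step 6: @@@@
@@,@
@@,,
@,@,
,@@,
step 7: ,,,@
@,,@
@@,,
@,@,
,@@,
step 8: ,,,@
@,,@
@@,,
,,@,
@,@,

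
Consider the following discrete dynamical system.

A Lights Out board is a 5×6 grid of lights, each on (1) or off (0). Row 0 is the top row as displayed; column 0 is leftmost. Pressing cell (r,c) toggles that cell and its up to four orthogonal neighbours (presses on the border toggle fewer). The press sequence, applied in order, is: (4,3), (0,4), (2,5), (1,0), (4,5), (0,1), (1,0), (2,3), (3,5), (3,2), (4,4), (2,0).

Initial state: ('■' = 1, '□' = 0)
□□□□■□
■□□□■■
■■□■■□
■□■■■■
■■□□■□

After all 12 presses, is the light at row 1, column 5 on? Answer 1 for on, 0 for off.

t=0: □□□□■□
■□□□■■
■■□■■□
■□■■■■
■■□□■□
t=1: □□□□■□
■□□□■■
■■□■■□
■□■□■■
■■■■□□
t=2: □□□■□■
■□□□□■
■■□■■□
■□■□■■
■■■■□□
t=3: □□□■□■
■□□□□□
■■□■□■
■□■□■□
■■■■□□
t=4: ■□□■□■
□■□□□□
□■□■□■
■□■□■□
■■■■□□
t=5: ■□□■□■
□■□□□□
□■□■□■
■□■□■■
■■■■■■
t=6: □■■■□■
□□□□□□
□■□■□■
■□■□■■
■■■■■■
t=7: ■■■■□■
■■□□□□
■■□■□■
■□■□■■
■■■■■■
t=8: ■■■■□■
■■□■□□
■■■□■■
■□■■■■
■■■■■■
t=9: ■■■■□■
■■□■□□
■■■□■□
■□■■□□
■■■■■□
t=10: ■■■■□■
■■□■□□
■■□□■□
■■□□□□
■■□■■□
t=11: ■■■■□■
■■□■□□
■■□□■□
■■□□■□
■■□□□■
t=12: ■■■■□■
□■□■□□
□□□□■□
□■□□■□
■■□□□■

0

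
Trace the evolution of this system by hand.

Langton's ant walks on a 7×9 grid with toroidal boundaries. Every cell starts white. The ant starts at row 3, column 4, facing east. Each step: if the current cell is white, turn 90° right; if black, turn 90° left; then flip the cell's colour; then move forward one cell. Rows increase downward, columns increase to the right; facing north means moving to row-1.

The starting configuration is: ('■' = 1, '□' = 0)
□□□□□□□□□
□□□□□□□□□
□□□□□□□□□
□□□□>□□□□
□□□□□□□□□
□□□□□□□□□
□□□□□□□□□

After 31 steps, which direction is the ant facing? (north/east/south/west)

north

t=0: □□□□□□□□□
□□□□□□□□□
□□□□□□□□□
□□□□>□□□□
□□□□□□□□□
□□□□□□□□□
□□□□□□□□□
t=1: □□□□□□□□□
□□□□□□□□□
□□□□□□□□□
□□□□■□□□□
□□□□v□□□□
□□□□□□□□□
□□□□□□□□□
t=2: □□□□□□□□□
□□□□□□□□□
□□□□□□□□□
□□□□■□□□□
□□□<■□□□□
□□□□□□□□□
□□□□□□□□□
t=3: □□□□□□□□□
□□□□□□□□□
□□□□□□□□□
□□□^■□□□□
□□□■■□□□□
□□□□□□□□□
□□□□□□□□□
t=4: □□□□□□□□□
□□□□□□□□□
□□□□□□□□□
□□□■>□□□□
□□□■■□□□□
□□□□□□□□□
□□□□□□□□□
t=5: □□□□□□□□□
□□□□□□□□□
□□□□^□□□□
□□□■□□□□□
□□□■■□□□□
□□□□□□□□□
□□□□□□□□□
t=6: □□□□□□□□□
□□□□□□□□□
□□□□■>□□□
□□□■□□□□□
□□□■■□□□□
□□□□□□□□□
□□□□□□□□□
t=7: □□□□□□□□□
□□□□□□□□□
□□□□■■□□□
□□□■□v□□□
□□□■■□□□□
□□□□□□□□□
□□□□□□□□□
t=8: □□□□□□□□□
□□□□□□□□□
□□□□■■□□□
□□□■<■□□□
□□□■■□□□□
□□□□□□□□□
□□□□□□□□□
t=9: □□□□□□□□□
□□□□□□□□□
□□□□^■□□□
□□□■■■□□□
□□□■■□□□□
□□□□□□□□□
□□□□□□□□□
t=10: □□□□□□□□□
□□□□□□□□□
□□□<□■□□□
□□□■■■□□□
□□□■■□□□□
□□□□□□□□□
□□□□□□□□□
t=11: □□□□□□□□□
□□□^□□□□□
□□□■□■□□□
□□□■■■□□□
□□□■■□□□□
□□□□□□□□□
□□□□□□□□□
t=12: □□□□□□□□□
□□□■>□□□□
□□□■□■□□□
□□□■■■□□□
□□□■■□□□□
□□□□□□□□□
□□□□□□□□□
t=13: □□□□□□□□□
□□□■■□□□□
□□□■v■□□□
□□□■■■□□□
□□□■■□□□□
□□□□□□□□□
□□□□□□□□□
t=14: □□□□□□□□□
□□□■■□□□□
□□□<■■□□□
□□□■■■□□□
□□□■■□□□□
□□□□□□□□□
□□□□□□□□□
t=15: □□□□□□□□□
□□□■■□□□□
□□□□■■□□□
□□□v■■□□□
□□□■■□□□□
□□□□□□□□□
□□□□□□□□□
t=16: □□□□□□□□□
□□□■■□□□□
□□□□■■□□□
□□□□>■□□□
□□□■■□□□□
□□□□□□□□□
□□□□□□□□□
t=17: □□□□□□□□□
□□□■■□□□□
□□□□^■□□□
□□□□□■□□□
□□□■■□□□□
□□□□□□□□□
□□□□□□□□□
t=18: □□□□□□□□□
□□□■■□□□□
□□□<□■□□□
□□□□□■□□□
□□□■■□□□□
□□□□□□□□□
□□□□□□□□□
t=19: □□□□□□□□□
□□□^■□□□□
□□□■□■□□□
□□□□□■□□□
□□□■■□□□□
□□□□□□□□□
□□□□□□□□□
t=20: □□□□□□□□□
□□<□■□□□□
□□□■□■□□□
□□□□□■□□□
□□□■■□□□□
□□□□□□□□□
□□□□□□□□□
t=21: □□^□□□□□□
□□■□■□□□□
□□□■□■□□□
□□□□□■□□□
□□□■■□□□□
□□□□□□□□□
□□□□□□□□□
t=22: □□■>□□□□□
□□■□■□□□□
□□□■□■□□□
□□□□□■□□□
□□□■■□□□□
□□□□□□□□□
□□□□□□□□□
t=23: □□■■□□□□□
□□■v■□□□□
□□□■□■□□□
□□□□□■□□□
□□□■■□□□□
□□□□□□□□□
□□□□□□□□□
t=24: □□■■□□□□□
□□<■■□□□□
□□□■□■□□□
□□□□□■□□□
□□□■■□□□□
□□□□□□□□□
□□□□□□□□□
t=25: □□■■□□□□□
□□□■■□□□□
□□v■□■□□□
□□□□□■□□□
□□□■■□□□□
□□□□□□□□□
□□□□□□□□□
t=26: □□■■□□□□□
□□□■■□□□□
□<■■□■□□□
□□□□□■□□□
□□□■■□□□□
□□□□□□□□□
□□□□□□□□□
t=27: □□■■□□□□□
□^□■■□□□□
□■■■□■□□□
□□□□□■□□□
□□□■■□□□□
□□□□□□□□□
□□□□□□□□□
t=28: □□■■□□□□□
□■>■■□□□□
□■■■□■□□□
□□□□□■□□□
□□□■■□□□□
□□□□□□□□□
□□□□□□□□□
t=29: □□■■□□□□□
□■■■■□□□□
□■v■□■□□□
□□□□□■□□□
□□□■■□□□□
□□□□□□□□□
□□□□□□□□□
t=30: □□■■□□□□□
□■■■■□□□□
□■□>□■□□□
□□□□□■□□□
□□□■■□□□□
□□□□□□□□□
□□□□□□□□□
t=31: □□■■□□□□□
□■■^■□□□□
□■□□□■□□□
□□□□□■□□□
□□□■■□□□□
□□□□□□□□□
□□□□□□□□□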